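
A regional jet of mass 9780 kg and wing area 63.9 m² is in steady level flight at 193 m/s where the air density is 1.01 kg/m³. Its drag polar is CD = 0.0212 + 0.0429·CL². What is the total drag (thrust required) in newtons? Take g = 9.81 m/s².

D = 25800 N

Weight W = mg = 9780 × 9.81 = 95942 N; in level flight L = W.
q = ½ρv² = ½ × 1.01 × 193² = 18810 Pa.
Required CL = L/(qS) = 95942/(18810·63.9) = 0.07982.
CD = 0.0212 + 0.0429 × 0.07982² = 0.02147.
D = q·S·CD = 18810 × 63.9 × 0.02147 = 25810 N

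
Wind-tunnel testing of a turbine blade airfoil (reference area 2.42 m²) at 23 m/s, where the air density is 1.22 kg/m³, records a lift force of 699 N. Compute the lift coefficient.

From L = ½ρv²S·CL, rearranging gives CL = 2L/(ρv²S).
CL = 2 × 699 / (1.22 × 23² × 2.42) = 0.895

CL = 0.895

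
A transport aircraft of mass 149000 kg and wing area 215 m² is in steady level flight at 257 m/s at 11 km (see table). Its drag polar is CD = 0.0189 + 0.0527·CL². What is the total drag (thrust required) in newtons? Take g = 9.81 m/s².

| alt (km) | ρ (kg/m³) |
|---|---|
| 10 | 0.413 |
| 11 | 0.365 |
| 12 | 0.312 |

At 11 km, from the table: ρ = 0.365 kg/m³.
Weight W = mg = 149000 × 9.81 = 1.4617×10^6 N; in level flight L = W.
Dynamic pressure q = 0.5 × 0.365 × 257² = 12050 Pa.
Required CL = L/(qS) = 1.4617×10^6/(12050·215) = 0.564.
CD = 0.0189 + 0.0527 × 0.564² = 0.03566.
D = q·S·CD = 12050 × 215 × 0.03566 = 92430 N

D = 92400 N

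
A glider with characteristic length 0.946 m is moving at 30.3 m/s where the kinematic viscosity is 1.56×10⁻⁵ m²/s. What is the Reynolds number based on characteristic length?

Re = v·c/ν = 30.3 × 0.946 / (1.56×10⁻⁵) = 1.84×10^6

Re = 1.84×10^6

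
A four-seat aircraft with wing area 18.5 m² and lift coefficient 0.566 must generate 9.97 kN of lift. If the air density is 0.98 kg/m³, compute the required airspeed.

L = ½ρv²S·CL ⇒ v = √(2L/(ρ·S·CL))
v = √(2 × 9970 / (0.98 × 18.5 × 0.566)) = √1943 = 44.1 m/s

v = 44.1 m/s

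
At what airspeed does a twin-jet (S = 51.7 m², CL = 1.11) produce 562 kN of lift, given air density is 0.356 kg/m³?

v = 235 m/s

L = ½ρv²S·CL ⇒ v = √(2L/(ρ·S·CL))
v = √(2 × 5.62×10^5 / (0.356 × 51.7 × 1.11)) = √55020 = 235 m/s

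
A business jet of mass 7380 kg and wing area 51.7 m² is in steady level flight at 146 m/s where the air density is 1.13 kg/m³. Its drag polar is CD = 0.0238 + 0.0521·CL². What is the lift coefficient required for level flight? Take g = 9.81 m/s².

In steady level flight, lift balances weight: W = mg = 7380 × 9.81 = 72398 N.
q = ½ρv² = ½ × 1.13 × 146² = 12040 Pa.
Required CL = L/(qS) = 72398/(12040·51.7) = 0.1163.

CL = 0.116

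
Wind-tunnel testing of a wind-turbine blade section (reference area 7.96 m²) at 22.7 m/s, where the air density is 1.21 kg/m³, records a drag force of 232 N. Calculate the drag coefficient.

CD = 0.0935

From D = ½ρv²S·CD, rearranging gives CD = 2D/(ρv²S).
CD = 2 × 232 / (1.21 × 22.7² × 7.96) = 0.0935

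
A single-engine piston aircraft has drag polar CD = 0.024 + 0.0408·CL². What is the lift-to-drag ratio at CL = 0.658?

L/D = 15.8

CD = 0.024 + 0.0408 × 0.658² = 0.04166
L/D = CL/CD = 0.658 / 0.04166 = 15.8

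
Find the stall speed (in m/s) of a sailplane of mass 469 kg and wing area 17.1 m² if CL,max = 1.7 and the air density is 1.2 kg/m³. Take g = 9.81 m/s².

V_stall = 16.2 m/s

Weight W = mg = 469 × 9.81 = 4601 N.
V_stall = √(2W/(ρ·S·CL,max)) = √(2 × 4601 / (1.2 × 17.1 × 1.7))
V_stall = √263.8 = 16.2 m/s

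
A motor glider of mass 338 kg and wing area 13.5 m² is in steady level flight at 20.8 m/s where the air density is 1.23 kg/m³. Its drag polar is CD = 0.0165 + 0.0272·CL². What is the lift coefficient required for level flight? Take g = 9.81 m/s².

Weight W = mg = 338 × 9.81 = 3315.8 N; in level flight L = W.
q = ½ρv² = ½ × 1.23 × 20.8² = 266.1 Pa.
CL = 2W/(ρv²S) = 2×3315.8/(1.23×20.8²×13.5) = 0.9231.

CL = 0.923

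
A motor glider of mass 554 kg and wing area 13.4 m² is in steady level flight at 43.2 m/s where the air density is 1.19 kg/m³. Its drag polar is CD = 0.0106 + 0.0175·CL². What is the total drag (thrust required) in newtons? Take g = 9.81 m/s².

Weight W = mg = 554 × 9.81 = 5434.7 N; in level flight L = W.
q = ½ρv² = ½ × 1.19 × 43.2² = 1110 Pa.
Required CL = L/(qS) = 5434.7/(1110·13.4) = 0.3652.
CD = 0.0106 + 0.0175 × 0.3652² = 0.01293.
D = q·S·CD = 1110 × 13.4 × 0.01293 = 192.5 N

D = 192 N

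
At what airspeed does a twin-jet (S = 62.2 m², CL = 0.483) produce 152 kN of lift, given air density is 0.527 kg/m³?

L = ½ρv²S·CL ⇒ v = √(2L/(ρ·S·CL))
v = √(2 × 1.52×10^5 / (0.527 × 62.2 × 0.483)) = √19200 = 139 m/s

v = 139 m/s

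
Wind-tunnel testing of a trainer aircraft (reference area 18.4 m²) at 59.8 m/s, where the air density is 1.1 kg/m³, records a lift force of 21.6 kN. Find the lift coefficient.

From L = ½ρv²S·CL, rearranging gives CL = 2L/(ρv²S).
CL = 2 × 21600 / (1.1 × 59.8² × 18.4) = 0.597

CL = 0.597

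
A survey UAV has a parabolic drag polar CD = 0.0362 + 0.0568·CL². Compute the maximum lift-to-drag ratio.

(L/D)max = 11

For CD = CD0 + K·CL², (L/D)max occurs at CL* = √(CD0/K) and equals 1/(2√(K·CD0)).
(L/D)max = 1/(2√(0.0568 × 0.0362)) = 1/(2 × 0.04534) = 11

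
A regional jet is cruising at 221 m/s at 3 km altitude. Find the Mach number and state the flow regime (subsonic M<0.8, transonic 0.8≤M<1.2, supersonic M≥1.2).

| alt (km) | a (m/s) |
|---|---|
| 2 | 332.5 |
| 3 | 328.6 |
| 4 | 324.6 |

M = 0.673 (subsonic)

At 3 km, from the table: a = 328.6 m/s.
M = v/a = 221 / 328.6 = 0.673
M = 0.673 → subsonic.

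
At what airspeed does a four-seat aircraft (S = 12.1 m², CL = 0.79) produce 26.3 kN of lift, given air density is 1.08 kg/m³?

v = 71.4 m/s

L = ½ρv²S·CL ⇒ v = √(2L/(ρ·S·CL))
v = √(2 × 26300 / (1.08 × 12.1 × 0.79)) = √5095 = 71.4 m/s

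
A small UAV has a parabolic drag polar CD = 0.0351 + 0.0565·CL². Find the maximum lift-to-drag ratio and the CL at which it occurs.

(L/D)max = 11.2, at CL = 0.788

For CD = CD0 + K·CL², (L/D)max occurs at CL* = √(CD0/K) and equals 1/(2√(K·CD0)).
(L/D)max = 1/(2√(0.0565 × 0.0351)) = 1/(2 × 0.04453) = 11.2
CL* = √(0.0351/0.0565) = 0.788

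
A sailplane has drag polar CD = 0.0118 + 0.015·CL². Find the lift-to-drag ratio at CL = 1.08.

L/D = 36.9

CD = 0.0118 + 0.015 × 1.08² = 0.0293
L/D = CL/CD = 1.08 / 0.0293 = 36.9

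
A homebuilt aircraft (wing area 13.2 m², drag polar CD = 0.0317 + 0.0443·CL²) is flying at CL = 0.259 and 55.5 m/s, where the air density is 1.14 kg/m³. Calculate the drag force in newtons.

D = 804 N

CD = 0.0317 + 0.0443 × 0.259² = 0.03467
D = ½ρv²S·CD = ½ × 1.14 × 55.5² × 13.2 × 0.03467 = 804 N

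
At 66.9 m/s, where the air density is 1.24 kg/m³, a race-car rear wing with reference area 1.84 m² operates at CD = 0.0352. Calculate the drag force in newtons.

D = 180 N

Dynamic pressure q = ½ρv² = ½ × 1.24 × 66.9² = 2775 Pa.
D = q·S·CD = 2775 × 1.84 × 0.0352 = 180 N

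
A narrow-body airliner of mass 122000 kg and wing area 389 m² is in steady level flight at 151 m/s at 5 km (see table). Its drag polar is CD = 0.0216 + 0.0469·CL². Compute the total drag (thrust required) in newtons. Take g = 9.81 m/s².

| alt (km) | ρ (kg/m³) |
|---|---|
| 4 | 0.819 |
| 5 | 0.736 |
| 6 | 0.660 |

D = 91100 N

At 5 km, from the table: ρ = 0.736 kg/m³.
Weight W = mg = 122000 × 9.81 = 1.1968×10^6 N; in level flight L = W.
q = ½ρv² = ½ × 0.736 × 151² = 8391 Pa.
Required CL = L/(qS) = 1.1968×10^6/(8391·389) = 0.3667.
CD = 0.0216 + 0.0469 × 0.3667² = 0.02791.
D = q·S·CD = 8391 × 389 × 0.02791 = 91080 N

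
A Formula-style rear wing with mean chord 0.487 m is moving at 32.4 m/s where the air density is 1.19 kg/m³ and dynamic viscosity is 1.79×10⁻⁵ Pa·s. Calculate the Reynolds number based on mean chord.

Re = 1.05×10^6

Re = ρ·v·c/μ = 1.19 × 32.4 × 0.487 / (1.79×10⁻⁵) = 1.05×10^6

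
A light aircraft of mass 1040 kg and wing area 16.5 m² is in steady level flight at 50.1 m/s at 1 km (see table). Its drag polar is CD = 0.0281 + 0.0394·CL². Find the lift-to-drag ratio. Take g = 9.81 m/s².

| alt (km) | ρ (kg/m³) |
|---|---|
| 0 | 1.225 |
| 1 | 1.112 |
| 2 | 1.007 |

At 1 km, from the table: ρ = 1.112 kg/m³.
Weight W = mg = 1040 × 9.81 = 10202 N; in level flight L = W.
q = ½ρv² = ½ × 1.112 × 50.1² = 1396 Pa.
CL = 2W/(ρv²S) = 2×10202/(1.112×50.1²×16.5) = 0.4431.
CD = 0.0281 + 0.0394 × 0.4431² = 0.03583.
L/D = CL/CD = 0.4431 / 0.03583 = 12.4

L/D = 12.4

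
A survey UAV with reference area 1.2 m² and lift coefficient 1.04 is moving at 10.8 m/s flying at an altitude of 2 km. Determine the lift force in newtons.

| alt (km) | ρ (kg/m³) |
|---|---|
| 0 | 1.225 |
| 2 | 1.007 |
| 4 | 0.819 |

L = 73.3 N

At 2 km, from the table: ρ = 1.007 kg/m³.
L = ½ρv²S·CL = ½ × 1.007 × 10.8² × 1.2 × 1.04 = 73.3 N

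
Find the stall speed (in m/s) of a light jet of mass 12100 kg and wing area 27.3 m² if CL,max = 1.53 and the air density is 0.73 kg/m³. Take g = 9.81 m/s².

Weight W = mg = 12100 × 9.81 = 1.187×10^5 N.
From L = ½ρV²S·CL,max = W: V_stall = √(2W/(ρSCL,max)) = √(2·1.187×10^5/(0.73·27.3·1.53))
V_stall = √7786 = 88.2 m/s

V_stall = 88.2 m/s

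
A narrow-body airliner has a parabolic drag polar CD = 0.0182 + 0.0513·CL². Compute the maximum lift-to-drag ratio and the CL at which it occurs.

For CD = CD0 + K·CL², (L/D)max occurs at CL* = √(CD0/K) and equals 1/(2√(K·CD0)).
(L/D)max = 1/(2√(0.0513 × 0.0182)) = 1/(2 × 0.03056) = 16.4
CL* = √(0.0182/0.0513) = 0.596

(L/D)max = 16.4, at CL = 0.596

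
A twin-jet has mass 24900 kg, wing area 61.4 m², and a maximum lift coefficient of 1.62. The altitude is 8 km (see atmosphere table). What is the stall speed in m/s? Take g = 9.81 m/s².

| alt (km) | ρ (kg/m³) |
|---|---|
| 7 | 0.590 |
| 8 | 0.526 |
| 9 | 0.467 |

At 8 km, from the table: ρ = 0.526 kg/m³.
At stall, lift equals weight: L = W = m·g = 24900 × 9.81 = 2.443×10^5 N.
V_stall = √(2W/(ρ·S·CL,max)) = √(2 × 2.443×10^5 / (0.526 × 61.4 × 1.62))
V_stall = √9337 = 96.6 m/s

V_stall = 96.6 m/s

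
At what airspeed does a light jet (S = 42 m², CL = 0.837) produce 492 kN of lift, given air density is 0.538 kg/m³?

L = ½ρv²S·CL ⇒ v = √(2L/(ρ·S·CL))
v = √(2 × 4.92×10^5 / (0.538 × 42 × 0.837)) = √52030 = 228 m/s

v = 228 m/s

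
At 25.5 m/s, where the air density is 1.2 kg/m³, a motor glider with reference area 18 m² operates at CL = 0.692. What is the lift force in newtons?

Dynamic pressure q = ½ρv² = ½ × 1.2 × 25.5² = 390.1 Pa.
L = q·S·CL = 390.1 × 18 × 0.692 = 4860 N

L = 4860 N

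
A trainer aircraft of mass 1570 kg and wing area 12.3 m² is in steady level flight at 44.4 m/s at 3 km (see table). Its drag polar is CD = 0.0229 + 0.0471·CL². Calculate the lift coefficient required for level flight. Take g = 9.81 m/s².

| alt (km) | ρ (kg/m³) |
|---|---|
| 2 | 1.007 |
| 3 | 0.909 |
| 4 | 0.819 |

CL = 1.4

At 3 km, from the table: ρ = 0.909 kg/m³.
Weight W = mg = 1570 × 9.81 = 15402 N; in level flight L = W.
q = ½ρv² = ½ × 0.909 × 44.4² = 896 Pa.
CL = 2W/(ρv²S) = 2×15402/(0.909×44.4²×12.3) = 1.398.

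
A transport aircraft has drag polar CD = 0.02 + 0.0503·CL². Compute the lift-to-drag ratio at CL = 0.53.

CD = 0.02 + 0.0503 × 0.53² = 0.03413
L/D = CL/CD = 0.53 / 0.03413 = 15.5

L/D = 15.5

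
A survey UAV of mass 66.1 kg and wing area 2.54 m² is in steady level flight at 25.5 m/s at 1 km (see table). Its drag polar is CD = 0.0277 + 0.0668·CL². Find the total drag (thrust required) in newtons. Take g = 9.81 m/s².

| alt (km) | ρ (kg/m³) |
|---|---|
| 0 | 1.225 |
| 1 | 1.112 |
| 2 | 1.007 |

D = 56 N

At 1 km, from the table: ρ = 1.112 kg/m³.
Level flight ⇒ L = W = m·g = 66.1 × 9.81 = 648.44 N.
Dynamic pressure q = 0.5 × 1.112 × 25.5² = 361.5 Pa.
CL = W/(q·S) = 648.44 / (361.5 × 2.54) = 0.7061.
CD = 0.0277 + 0.0668 × 0.7061² = 0.06101.
D = q·S·CD = 361.5 × 2.54 × 0.06101 = 56.02 N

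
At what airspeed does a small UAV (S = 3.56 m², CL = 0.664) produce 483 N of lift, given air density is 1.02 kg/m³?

L = ½ρv²S·CL ⇒ v = √(2L/(ρ·S·CL))
v = √(2 × 483 / (1.02 × 3.56 × 0.664)) = √400.6 = 20 m/s

v = 20 m/s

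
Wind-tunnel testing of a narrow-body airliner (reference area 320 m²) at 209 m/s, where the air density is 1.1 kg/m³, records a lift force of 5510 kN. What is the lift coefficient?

From L = ½ρv²S·CL, rearranging gives CL = 2L/(ρv²S).
CL = 2 × 5.51×10^6 / (1.1 × 209² × 320) = 0.717

CL = 0.717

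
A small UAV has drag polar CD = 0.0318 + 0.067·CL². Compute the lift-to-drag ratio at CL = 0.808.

L/D = 10.7

CD = 0.0318 + 0.067 × 0.808² = 0.07554
L/D = CL/CD = 0.808 / 0.07554 = 10.7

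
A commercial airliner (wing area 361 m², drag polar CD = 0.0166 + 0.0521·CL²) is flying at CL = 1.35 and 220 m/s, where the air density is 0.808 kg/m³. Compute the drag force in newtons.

CD = 0.0166 + 0.0521 × 1.35² = 0.1116
D = ½ρv²S·CD = ½ × 0.808 × 220² × 361 × 0.1116 = 7.87×10^5 N

D = 7.87×10^5 N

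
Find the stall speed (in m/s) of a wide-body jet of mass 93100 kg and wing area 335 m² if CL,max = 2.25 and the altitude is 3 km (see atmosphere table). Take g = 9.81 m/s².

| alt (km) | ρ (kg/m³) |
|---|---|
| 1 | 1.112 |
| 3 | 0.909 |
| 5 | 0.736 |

V_stall = 51.6 m/s

At 3 km, from the table: ρ = 0.909 kg/m³.
Weight W = mg = 93100 × 9.81 = 9.133×10^5 N.
V_stall = √(2W/(ρ·S·CL,max)) = √(2 × 9.133×10^5 / (0.909 × 335 × 2.25))
V_stall = √2666 = 51.6 m/s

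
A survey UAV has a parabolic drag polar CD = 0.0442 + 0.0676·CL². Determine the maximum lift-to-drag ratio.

For CD = CD0 + K·CL², (L/D)max occurs at CL* = √(CD0/K) and equals 1/(2√(K·CD0)).
(L/D)max = 1/(2√(0.0676 × 0.0442)) = 1/(2 × 0.05466) = 9.15

(L/D)max = 9.15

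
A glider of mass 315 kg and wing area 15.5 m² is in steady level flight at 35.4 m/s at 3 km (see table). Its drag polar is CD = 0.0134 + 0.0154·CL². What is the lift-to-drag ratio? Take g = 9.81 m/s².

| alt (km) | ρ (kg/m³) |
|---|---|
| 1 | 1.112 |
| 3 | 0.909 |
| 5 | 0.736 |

At 3 km, from the table: ρ = 0.909 kg/m³.
Level flight ⇒ L = W = m·g = 315 × 9.81 = 3090.2 N.
Dynamic pressure q = 0.5 × 0.909 × 35.4² = 569.6 Pa.
CL = W/(q·S) = 3090.2 / (569.6 × 15.5) = 0.35.
CD = 0.0134 + 0.0154 × 0.35² = 0.01529.
L/D = CL/CD = 0.35 / 0.01529 = 22.9

L/D = 22.9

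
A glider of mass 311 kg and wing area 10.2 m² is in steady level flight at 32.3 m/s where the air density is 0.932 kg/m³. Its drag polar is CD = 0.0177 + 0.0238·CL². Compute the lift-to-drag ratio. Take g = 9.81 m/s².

L/D = 23

Level flight ⇒ L = W = m·g = 311 × 9.81 = 3050.9 N.
q = ½ρv² = ½ × 0.932 × 32.3² = 486.2 Pa.
CL = 2W/(ρv²S) = 2×3050.9/(0.932×32.3²×10.2) = 0.6152.
CD = 0.0177 + 0.0238 × 0.6152² = 0.02671.
L/D = CL/CD = 0.6152 / 0.02671 = 23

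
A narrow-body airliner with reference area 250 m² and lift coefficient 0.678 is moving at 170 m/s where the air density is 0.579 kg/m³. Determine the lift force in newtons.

L = ½ρv²S·CL = ½ × 0.579 × 170² × 250 × 0.678 = 1.42×10^6 N ≈ 1420 kN

L = 1.42×10^6 N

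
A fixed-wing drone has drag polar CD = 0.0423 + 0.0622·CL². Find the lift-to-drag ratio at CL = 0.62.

L/D = 9.36

CD = 0.0423 + 0.0622 × 0.62² = 0.06621
L/D = CL/CD = 0.62 / 0.06621 = 9.36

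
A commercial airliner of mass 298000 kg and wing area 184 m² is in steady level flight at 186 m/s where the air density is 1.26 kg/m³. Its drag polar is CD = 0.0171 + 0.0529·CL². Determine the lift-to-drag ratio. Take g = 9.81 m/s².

Level flight ⇒ L = W = m·g = 298000 × 9.81 = 2.9234×10^6 N.
q = ½ρv² = ½ × 1.26 × 186² = 21800 Pa.
CL = 2W/(ρv²S) = 2×2.9234×10^6/(1.26×186²×184) = 0.729.
CD = 0.0171 + 0.0529 × 0.729² = 0.04521.
L/D = CL/CD = 0.729 / 0.04521 = 16.1

L/D = 16.1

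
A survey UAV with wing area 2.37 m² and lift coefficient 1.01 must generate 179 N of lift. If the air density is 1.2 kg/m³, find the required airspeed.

v = 11.2 m/s

L = ½ρv²S·CL ⇒ v = √(2L/(ρ·S·CL))
v = √(2 × 179 / (1.2 × 2.37 × 1.01)) = √124.6 = 11.2 m/s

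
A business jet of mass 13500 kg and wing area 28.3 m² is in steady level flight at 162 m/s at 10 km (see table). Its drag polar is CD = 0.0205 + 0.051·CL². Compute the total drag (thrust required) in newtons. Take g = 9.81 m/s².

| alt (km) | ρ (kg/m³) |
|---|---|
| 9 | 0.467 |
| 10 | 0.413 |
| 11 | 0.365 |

D = 8980 N

At 10 km, from the table: ρ = 0.413 kg/m³.
Level flight ⇒ L = W = m·g = 13500 × 9.81 = 1.3244×10^5 N.
q = ½ρv² = ½ × 0.413 × 162² = 5419 Pa.
Required CL = L/(qS) = 1.3244×10^5/(5419·28.3) = 0.8635.
CD = 0.0205 + 0.051 × 0.8635² = 0.05853.
D = q·S·CD = 5419 × 28.3 × 0.05853 = 8976 N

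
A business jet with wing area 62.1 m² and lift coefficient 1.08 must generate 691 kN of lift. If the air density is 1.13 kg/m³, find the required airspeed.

v = 135 m/s

L = ½ρv²S·CL ⇒ v = √(2L/(ρ·S·CL))
v = √(2 × 6.91×10^5 / (1.13 × 62.1 × 1.08)) = √18240 = 135 m/s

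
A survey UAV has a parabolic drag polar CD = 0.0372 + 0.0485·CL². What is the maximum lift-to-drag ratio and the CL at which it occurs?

(L/D)max = 11.8, at CL = 0.876

For CD = CD0 + K·CL², (L/D)max occurs at CL* = √(CD0/K) and equals 1/(2√(K·CD0)).
(L/D)max = 1/(2√(0.0485 × 0.0372)) = 1/(2 × 0.04248) = 11.8
CL* = √(0.0372/0.0485) = 0.876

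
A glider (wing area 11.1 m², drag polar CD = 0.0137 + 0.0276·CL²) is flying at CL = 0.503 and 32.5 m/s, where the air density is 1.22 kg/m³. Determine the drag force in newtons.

D = 148 N

CD = 0.0137 + 0.0276 × 0.503² = 0.02068
D = ½ρv²S·CD = ½ × 1.22 × 32.5² × 11.1 × 0.02068 = 148 N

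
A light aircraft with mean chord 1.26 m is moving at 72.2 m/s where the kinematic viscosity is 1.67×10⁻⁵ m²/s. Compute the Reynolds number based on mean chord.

Re = v·c/ν = 72.2 × 1.26 / (1.67×10⁻⁵) = 5.45×10^6

Re = 5.45×10^6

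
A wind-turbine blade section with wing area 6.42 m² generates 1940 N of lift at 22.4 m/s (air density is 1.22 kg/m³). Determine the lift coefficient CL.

CL = 0.987

From L = ½ρv²S·CL, rearranging gives CL = 2L/(ρv²S).
CL = 2 × 1940 / (1.22 × 22.4² × 6.42) = 0.987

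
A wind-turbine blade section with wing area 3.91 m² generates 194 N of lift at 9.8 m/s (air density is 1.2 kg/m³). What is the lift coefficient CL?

CL = 0.861

From L = ½ρv²S·CL, rearranging gives CL = 2L/(ρv²S).
CL = 2 × 194 / (1.2 × 9.8² × 3.91) = 0.861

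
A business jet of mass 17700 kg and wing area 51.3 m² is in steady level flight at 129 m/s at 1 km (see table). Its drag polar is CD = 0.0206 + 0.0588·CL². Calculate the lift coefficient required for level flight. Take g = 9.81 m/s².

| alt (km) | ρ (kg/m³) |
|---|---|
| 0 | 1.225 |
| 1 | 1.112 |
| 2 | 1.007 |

CL = 0.366

At 1 km, from the table: ρ = 1.112 kg/m³.
Weight W = mg = 17700 × 9.81 = 1.7364×10^5 N; in level flight L = W.
q = ½ρv² = ½ × 1.112 × 129² = 9252 Pa.
CL = 2W/(ρv²S) = 2×1.7364×10^5/(1.112×129²×51.3) = 0.3658.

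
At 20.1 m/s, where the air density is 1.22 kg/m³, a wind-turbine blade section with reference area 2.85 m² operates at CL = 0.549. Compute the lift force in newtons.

L = 386 N

Dynamic pressure q = ½ρv² = ½ × 1.22 × 20.1² = 246.4 Pa.
L = q·S·CL = 246.4 × 2.85 × 0.549 = 386 N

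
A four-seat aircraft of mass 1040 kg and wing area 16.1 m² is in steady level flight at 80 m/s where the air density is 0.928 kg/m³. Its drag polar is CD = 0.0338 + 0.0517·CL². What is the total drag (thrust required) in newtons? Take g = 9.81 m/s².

Level flight ⇒ L = W = m·g = 1040 × 9.81 = 10202 N.
Dynamic pressure q = 0.5 × 0.928 × 80² = 2970 Pa.
Required CL = L/(qS) = 10202/(2970·16.1) = 0.2134.
CD = 0.0338 + 0.0517 × 0.2134² = 0.03615.
D = q·S·CD = 2970 × 16.1 × 0.03615 = 1729 N

D = 1730 N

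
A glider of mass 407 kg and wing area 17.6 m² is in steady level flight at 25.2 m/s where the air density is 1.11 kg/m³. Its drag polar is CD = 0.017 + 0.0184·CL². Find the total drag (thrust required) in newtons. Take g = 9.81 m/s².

Level flight ⇒ L = W = m·g = 407 × 9.81 = 3992.7 N.
Dynamic pressure q = 0.5 × 1.11 × 25.2² = 352.4 Pa.
CL = 2W/(ρv²S) = 2×3992.7/(1.11×25.2²×17.6) = 0.6437.
CD = 0.017 + 0.0184 × 0.6437² = 0.02462.
D = q·S·CD = 352.4 × 17.6 × 0.02462 = 152.7 N

D = 153 N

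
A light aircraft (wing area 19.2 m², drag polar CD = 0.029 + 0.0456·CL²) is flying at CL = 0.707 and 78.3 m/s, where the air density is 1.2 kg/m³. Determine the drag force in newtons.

D = 3660 N

CD = 0.029 + 0.0456 × 0.707² = 0.05179
D = ½ρv²S·CD = ½ × 1.2 × 78.3² × 19.2 × 0.05179 = 3660 N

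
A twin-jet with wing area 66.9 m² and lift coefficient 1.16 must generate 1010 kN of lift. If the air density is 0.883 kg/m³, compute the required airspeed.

L = ½ρv²S·CL ⇒ v = √(2L/(ρ·S·CL))
v = √(2 × 1.01×10^6 / (0.883 × 66.9 × 1.16)) = √29480 = 172 m/s

v = 172 m/s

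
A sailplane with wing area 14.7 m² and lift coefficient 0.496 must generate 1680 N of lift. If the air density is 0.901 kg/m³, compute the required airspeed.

L = ½ρv²S·CL ⇒ v = √(2L/(ρ·S·CL))
v = √(2 × 1680 / (0.901 × 14.7 × 0.496)) = √511.5 = 22.6 m/s

v = 22.6 m/s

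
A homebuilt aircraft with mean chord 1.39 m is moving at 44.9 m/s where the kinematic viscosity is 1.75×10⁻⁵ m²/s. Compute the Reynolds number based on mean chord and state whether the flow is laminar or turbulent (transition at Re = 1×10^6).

Re = 3.57×10^6 (turbulent)

Re = v·c/ν = 44.9 × 1.39 / (1.75×10⁻⁵) = 3.57×10^6
Since 3.57×10^6 > 1×10^6, the flow is turbulent.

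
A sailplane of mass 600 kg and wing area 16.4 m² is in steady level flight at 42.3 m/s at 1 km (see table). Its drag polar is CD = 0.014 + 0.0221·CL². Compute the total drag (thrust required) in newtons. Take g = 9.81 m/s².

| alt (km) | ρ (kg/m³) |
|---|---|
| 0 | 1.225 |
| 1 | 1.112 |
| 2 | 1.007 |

D = 275 N

At 1 km, from the table: ρ = 1.112 kg/m³.
Weight W = mg = 600 × 9.81 = 5886 N; in level flight L = W.
q = ½ρv² = ½ × 1.112 × 42.3² = 994.8 Pa.
Required CL = L/(qS) = 5886/(994.8·16.4) = 0.3608.
CD = 0.014 + 0.0221 × 0.3608² = 0.01688.
D = q·S·CD = 994.8 × 16.4 × 0.01688 = 275.3 N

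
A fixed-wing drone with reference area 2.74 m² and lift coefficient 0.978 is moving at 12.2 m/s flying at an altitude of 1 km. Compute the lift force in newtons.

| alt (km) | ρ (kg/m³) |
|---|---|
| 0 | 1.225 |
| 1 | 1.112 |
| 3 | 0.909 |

At 1 km, from the table: ρ = 1.112 kg/m³.
Dynamic pressure q = ½ρv² = ½ × 1.112 × 12.2² = 82.76 Pa.
L = q·S·CL = 82.76 × 2.74 × 0.978 = 222 N

L = 222 N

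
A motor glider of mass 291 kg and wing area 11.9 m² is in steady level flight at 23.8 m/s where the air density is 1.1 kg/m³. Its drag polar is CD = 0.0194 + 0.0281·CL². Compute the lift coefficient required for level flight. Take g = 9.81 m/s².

CL = 0.77

In steady level flight, lift balances weight: W = mg = 291 × 9.81 = 2854.7 N.
Dynamic pressure q = 0.5 × 1.1 × 23.8² = 311.5 Pa.
CL = 2W/(ρv²S) = 2×2854.7/(1.1×23.8²×11.9) = 0.77.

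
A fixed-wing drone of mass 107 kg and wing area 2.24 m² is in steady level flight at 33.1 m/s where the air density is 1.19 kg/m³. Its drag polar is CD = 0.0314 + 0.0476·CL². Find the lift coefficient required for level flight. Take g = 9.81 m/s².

CL = 0.719

In steady level flight, lift balances weight: W = mg = 107 × 9.81 = 1049.7 N.
q = ½ρv² = ½ × 1.19 × 33.1² = 651.9 Pa.
Required CL = L/(qS) = 1049.7/(651.9·2.24) = 0.7188.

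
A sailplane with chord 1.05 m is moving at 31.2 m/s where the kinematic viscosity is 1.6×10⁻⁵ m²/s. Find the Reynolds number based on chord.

Re = v·c/ν = 31.2 × 1.05 / (1.6×10⁻⁵) = 2.05×10^6

Re = 2.05×10^6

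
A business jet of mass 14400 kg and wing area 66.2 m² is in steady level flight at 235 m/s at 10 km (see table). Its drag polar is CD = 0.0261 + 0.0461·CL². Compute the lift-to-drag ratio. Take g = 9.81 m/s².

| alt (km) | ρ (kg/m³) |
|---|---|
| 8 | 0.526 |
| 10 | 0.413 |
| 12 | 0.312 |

At 10 km, from the table: ρ = 0.413 kg/m³.
Weight W = mg = 14400 × 9.81 = 1.4126×10^5 N; in level flight L = W.
Dynamic pressure q = 0.5 × 0.413 × 235² = 11400 Pa.
Required CL = L/(qS) = 1.4126×10^5/(11400·66.2) = 0.1871.
CD = 0.0261 + 0.0461 × 0.1871² = 0.02771.
L/D = CL/CD = 0.1871 / 0.02771 = 6.75

L/D = 6.75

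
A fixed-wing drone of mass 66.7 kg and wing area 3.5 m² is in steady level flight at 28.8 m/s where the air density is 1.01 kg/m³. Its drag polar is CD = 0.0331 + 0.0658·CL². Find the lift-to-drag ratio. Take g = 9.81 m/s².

L/D = 9.66

Weight W = mg = 66.7 × 9.81 = 654.33 N; in level flight L = W.
Dynamic pressure q = 0.5 × 1.01 × 28.8² = 418.9 Pa.
CL = W/(q·S) = 654.33 / (418.9 × 3.5) = 0.4463.
CD = 0.0331 + 0.0658 × 0.4463² = 0.04621.
L/D = CL/CD = 0.4463 / 0.04621 = 9.66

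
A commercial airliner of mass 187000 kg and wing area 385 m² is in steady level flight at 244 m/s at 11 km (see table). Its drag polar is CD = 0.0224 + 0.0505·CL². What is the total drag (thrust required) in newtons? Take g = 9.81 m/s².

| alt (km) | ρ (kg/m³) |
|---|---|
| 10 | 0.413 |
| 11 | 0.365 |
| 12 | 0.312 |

At 11 km, from the table: ρ = 0.365 kg/m³.
Weight W = mg = 187000 × 9.81 = 1.8345×10^6 N; in level flight L = W.
Dynamic pressure q = 0.5 × 0.365 × 244² = 10870 Pa.
CL = 2W/(ρv²S) = 2×1.8345×10^6/(0.365×244²×385) = 0.4385.
CD = 0.0224 + 0.0505 × 0.4385² = 0.03211.
D = q·S·CD = 10870 × 385 × 0.03211 = 1.343×10^5 N

D = 1.34×10^5 N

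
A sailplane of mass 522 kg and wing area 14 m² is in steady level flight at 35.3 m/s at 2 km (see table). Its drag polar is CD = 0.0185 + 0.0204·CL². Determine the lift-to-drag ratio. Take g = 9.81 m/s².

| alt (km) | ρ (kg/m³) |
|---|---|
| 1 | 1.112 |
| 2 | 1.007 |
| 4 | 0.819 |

L/D = 22.9

At 2 km, from the table: ρ = 1.007 kg/m³.
Weight W = mg = 522 × 9.81 = 5120.8 N; in level flight L = W.
Dynamic pressure q = 0.5 × 1.007 × 35.3² = 627.4 Pa.
CL = W/(q·S) = 5120.8 / (627.4 × 14) = 0.583.
CD = 0.0185 + 0.0204 × 0.583² = 0.02543.
L/D = CL/CD = 0.583 / 0.02543 = 22.9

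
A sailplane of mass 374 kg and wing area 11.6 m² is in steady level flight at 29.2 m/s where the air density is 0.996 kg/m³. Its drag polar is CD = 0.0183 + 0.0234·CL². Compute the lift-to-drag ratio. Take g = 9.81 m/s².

L/D = 23.8

Level flight ⇒ L = W = m·g = 374 × 9.81 = 3668.9 N.
Dynamic pressure q = 0.5 × 0.996 × 29.2² = 424.6 Pa.
CL = W/(q·S) = 3668.9 / (424.6 × 11.6) = 0.7449.
CD = 0.0183 + 0.0234 × 0.7449² = 0.03128.
L/D = CL/CD = 0.7449 / 0.03128 = 23.8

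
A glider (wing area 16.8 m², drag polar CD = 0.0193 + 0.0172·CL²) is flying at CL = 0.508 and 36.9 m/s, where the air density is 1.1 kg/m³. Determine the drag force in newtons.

D = 299 N

CD = 0.0193 + 0.0172 × 0.508² = 0.02374
D = ½ρv²S·CD = ½ × 1.1 × 36.9² × 16.8 × 0.02374 = 299 N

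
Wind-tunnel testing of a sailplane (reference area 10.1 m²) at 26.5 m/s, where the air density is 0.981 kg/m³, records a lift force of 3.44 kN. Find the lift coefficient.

CL = 0.989

From L = ½ρv²S·CL, rearranging gives CL = 2L/(ρv²S).
CL = 2 × 3440 / (0.981 × 26.5² × 10.1) = 0.989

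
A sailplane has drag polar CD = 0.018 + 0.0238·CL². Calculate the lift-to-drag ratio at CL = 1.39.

L/D = 21.7

CD = 0.018 + 0.0238 × 1.39² = 0.06398
L/D = CL/CD = 1.39 / 0.06398 = 21.7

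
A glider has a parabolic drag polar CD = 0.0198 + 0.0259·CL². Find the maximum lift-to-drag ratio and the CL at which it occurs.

(L/D)max = 22.1, at CL = 0.874

For CD = CD0 + K·CL², (L/D)max occurs at CL* = √(CD0/K) and equals 1/(2√(K·CD0)).
(L/D)max = 1/(2√(0.0259 × 0.0198)) = 1/(2 × 0.02265) = 22.1
CL* = √(0.0198/0.0259) = 0.874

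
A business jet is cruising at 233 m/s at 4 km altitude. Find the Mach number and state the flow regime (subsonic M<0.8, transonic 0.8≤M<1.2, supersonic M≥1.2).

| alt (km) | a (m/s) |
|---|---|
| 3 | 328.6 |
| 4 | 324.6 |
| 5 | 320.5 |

M = 0.718 (subsonic)

At 4 km, from the table: a = 324.6 m/s.
M = v/a = 233 / 324.6 = 0.718
M = 0.718 → subsonic.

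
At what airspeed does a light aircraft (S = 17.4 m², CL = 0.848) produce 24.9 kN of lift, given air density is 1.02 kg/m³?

L = ½ρv²S·CL ⇒ v = √(2L/(ρ·S·CL))
v = √(2 × 24900 / (1.02 × 17.4 × 0.848)) = √3309 = 57.5 m/s

v = 57.5 m/s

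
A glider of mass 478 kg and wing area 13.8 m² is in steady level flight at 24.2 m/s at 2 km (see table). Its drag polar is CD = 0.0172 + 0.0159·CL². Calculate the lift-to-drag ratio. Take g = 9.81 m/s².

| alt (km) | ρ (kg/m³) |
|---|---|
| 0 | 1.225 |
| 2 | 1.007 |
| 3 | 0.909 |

L/D = 30.1

At 2 km, from the table: ρ = 1.007 kg/m³.
Weight W = mg = 478 × 9.81 = 4689.2 N; in level flight L = W.
Dynamic pressure q = 0.5 × 1.007 × 24.2² = 294.9 Pa.
CL = W/(q·S) = 4689.2 / (294.9 × 13.8) = 1.152.
CD = 0.0172 + 0.0159 × 1.152² = 0.03831.
L/D = CL/CD = 1.152 / 0.03831 = 30.1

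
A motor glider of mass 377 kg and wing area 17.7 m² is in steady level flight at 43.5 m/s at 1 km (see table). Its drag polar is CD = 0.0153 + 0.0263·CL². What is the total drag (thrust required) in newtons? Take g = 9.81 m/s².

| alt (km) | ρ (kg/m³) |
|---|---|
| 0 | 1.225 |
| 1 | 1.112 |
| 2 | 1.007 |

D = 304 N

At 1 km, from the table: ρ = 1.112 kg/m³.
Level flight ⇒ L = W = m·g = 377 × 9.81 = 3698.4 N.
q = ½ρv² = ½ × 1.112 × 43.5² = 1052 Pa.
CL = W/(q·S) = 3698.4 / (1052 × 17.7) = 0.1986.
CD = 0.0153 + 0.0263 × 0.1986² = 0.01634.
D = q·S·CD = 1052 × 17.7 × 0.01634 = 304.2 N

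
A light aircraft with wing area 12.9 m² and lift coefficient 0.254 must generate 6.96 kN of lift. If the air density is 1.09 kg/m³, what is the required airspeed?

v = 62.4 m/s

L = ½ρv²S·CL ⇒ v = √(2L/(ρ·S·CL))
v = √(2 × 6960 / (1.09 × 12.9 × 0.254)) = √3898 = 62.4 m/s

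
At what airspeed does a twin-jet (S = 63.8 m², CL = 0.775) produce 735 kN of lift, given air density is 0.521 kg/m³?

L = ½ρv²S·CL ⇒ v = √(2L/(ρ·S·CL))
v = √(2 × 7.35×10^5 / (0.521 × 63.8 × 0.775)) = √57060 = 239 m/s

v = 239 m/s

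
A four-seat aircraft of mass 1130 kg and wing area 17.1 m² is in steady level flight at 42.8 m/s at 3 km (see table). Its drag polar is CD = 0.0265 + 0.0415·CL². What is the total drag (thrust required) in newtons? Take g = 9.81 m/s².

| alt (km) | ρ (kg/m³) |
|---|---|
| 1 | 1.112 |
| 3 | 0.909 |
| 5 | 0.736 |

At 3 km, from the table: ρ = 0.909 kg/m³.
Weight W = mg = 1130 × 9.81 = 11085 N; in level flight L = W.
q = ½ρv² = ½ × 0.909 × 42.8² = 832.6 Pa.
Required CL = L/(qS) = 11085/(832.6·17.1) = 0.7786.
CD = 0.0265 + 0.0415 × 0.7786² = 0.05166.
D = q·S·CD = 832.6 × 17.1 × 0.05166 = 735.5 N

D = 735 N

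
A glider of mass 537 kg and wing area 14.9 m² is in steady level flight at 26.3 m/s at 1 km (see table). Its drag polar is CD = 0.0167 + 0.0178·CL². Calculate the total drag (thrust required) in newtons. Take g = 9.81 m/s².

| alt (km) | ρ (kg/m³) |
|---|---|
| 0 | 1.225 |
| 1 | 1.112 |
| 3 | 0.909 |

D = 182 N

At 1 km, from the table: ρ = 1.112 kg/m³.
In steady level flight, lift balances weight: W = mg = 537 × 9.81 = 5268 N.
Dynamic pressure q = 0.5 × 1.112 × 26.3² = 384.6 Pa.
CL = 2W/(ρv²S) = 2×5268/(1.112×26.3²×14.9) = 0.9193.
CD = 0.0167 + 0.0178 × 0.9193² = 0.03174.
D = q·S·CD = 384.6 × 14.9 × 0.03174 = 181.9 N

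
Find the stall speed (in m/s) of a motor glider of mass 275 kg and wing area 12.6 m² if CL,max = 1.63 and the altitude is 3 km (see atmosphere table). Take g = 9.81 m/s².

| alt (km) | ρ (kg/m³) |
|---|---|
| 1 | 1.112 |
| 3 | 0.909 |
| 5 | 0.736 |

V_stall = 17 m/s

At 3 km, from the table: ρ = 0.909 kg/m³.
Stall occurs when L = W at CL,max. W = mg = 275 × 9.81 = 2698 N.
From L = ½ρV²S·CL,max = W: V_stall = √(2W/(ρSCL,max)) = √(2·2698/(0.909·12.6·1.63))
V_stall = √289 = 17 m/s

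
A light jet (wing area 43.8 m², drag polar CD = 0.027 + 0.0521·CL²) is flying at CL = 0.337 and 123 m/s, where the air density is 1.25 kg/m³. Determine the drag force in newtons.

CD = 0.027 + 0.0521 × 0.337² = 0.03292
D = ½ρv²S·CD = ½ × 1.25 × 123² × 43.8 × 0.03292 = 13600 N

D = 13600 N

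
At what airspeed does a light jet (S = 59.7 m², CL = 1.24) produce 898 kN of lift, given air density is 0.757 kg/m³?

L = ½ρv²S·CL ⇒ v = √(2L/(ρ·S·CL))
v = √(2 × 8.98×10^5 / (0.757 × 59.7 × 1.24)) = √32050 = 179 m/s

v = 179 m/s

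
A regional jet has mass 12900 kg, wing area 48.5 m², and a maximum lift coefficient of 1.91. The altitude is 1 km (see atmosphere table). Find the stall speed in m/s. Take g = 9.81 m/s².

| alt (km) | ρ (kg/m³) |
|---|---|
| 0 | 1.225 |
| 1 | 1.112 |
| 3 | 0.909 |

At 1 km, from the table: ρ = 1.112 kg/m³.
Weight W = mg = 12900 × 9.81 = 1.265×10^5 N.
From L = ½ρV²S·CL,max = W: V_stall = √(2W/(ρSCL,max)) = √(2·1.265×10^5/(1.112·48.5·1.91))
V_stall = √2457 = 49.6 m/s

V_stall = 49.6 m/s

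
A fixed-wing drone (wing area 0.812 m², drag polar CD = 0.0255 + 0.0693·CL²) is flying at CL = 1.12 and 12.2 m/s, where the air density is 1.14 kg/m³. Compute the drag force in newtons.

CD = 0.0255 + 0.0693 × 1.12² = 0.1124
D = ½ρv²S·CD = ½ × 1.14 × 12.2² × 0.812 × 0.1124 = 7.75 N

D = 7.75 N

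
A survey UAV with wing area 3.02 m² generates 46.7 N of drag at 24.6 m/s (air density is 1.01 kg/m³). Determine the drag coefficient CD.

CD = 0.0506

From D = ½ρv²S·CD, rearranging gives CD = 2D/(ρv²S).
CD = 2 × 46.7 / (1.01 × 24.6² × 3.02) = 0.0506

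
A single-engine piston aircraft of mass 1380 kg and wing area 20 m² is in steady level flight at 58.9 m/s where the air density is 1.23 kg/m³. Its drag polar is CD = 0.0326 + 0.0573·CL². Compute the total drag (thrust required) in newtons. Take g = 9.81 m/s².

Level flight ⇒ L = W = m·g = 1380 × 9.81 = 13538 N.
Dynamic pressure q = 0.5 × 1.23 × 58.9² = 2134 Pa.
CL = W/(q·S) = 13538 / (2134 × 20) = 0.3173.
CD = 0.0326 + 0.0573 × 0.3173² = 0.03837.
D = q·S·CD = 2134 × 20 × 0.03837 = 1637 N

D = 1640 N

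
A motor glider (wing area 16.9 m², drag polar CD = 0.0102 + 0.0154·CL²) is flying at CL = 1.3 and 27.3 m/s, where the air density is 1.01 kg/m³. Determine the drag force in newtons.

D = 230 N

CD = 0.0102 + 0.0154 × 1.3² = 0.03623
D = ½ρv²S·CD = ½ × 1.01 × 27.3² × 16.9 × 0.03623 = 230 N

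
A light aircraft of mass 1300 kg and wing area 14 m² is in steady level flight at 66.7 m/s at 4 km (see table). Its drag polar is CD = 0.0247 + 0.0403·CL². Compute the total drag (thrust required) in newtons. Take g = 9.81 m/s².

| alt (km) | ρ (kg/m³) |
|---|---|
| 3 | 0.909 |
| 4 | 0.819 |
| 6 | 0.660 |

At 4 km, from the table: ρ = 0.819 kg/m³.
Weight W = mg = 1300 × 9.81 = 12753 N; in level flight L = W.
q = ½ρv² = ½ × 0.819 × 66.7² = 1822 Pa.
CL = 2W/(ρv²S) = 2×12753/(0.819×66.7²×14) = 0.5.
CD = 0.0247 + 0.0403 × 0.5² = 0.03478.
D = q·S·CD = 1822 × 14 × 0.03478 = 887 N

D = 887 N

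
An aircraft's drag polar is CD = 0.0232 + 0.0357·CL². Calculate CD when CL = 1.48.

CD = 0.0232 + 0.0357 × 1.48² = 0.0232 + 0.0782 = 0.101

CD = 0.101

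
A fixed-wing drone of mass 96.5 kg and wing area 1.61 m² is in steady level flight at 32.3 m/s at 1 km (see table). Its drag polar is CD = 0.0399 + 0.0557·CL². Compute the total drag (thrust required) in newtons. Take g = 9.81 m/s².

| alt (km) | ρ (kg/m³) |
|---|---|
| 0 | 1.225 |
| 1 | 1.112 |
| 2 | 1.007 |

At 1 km, from the table: ρ = 1.112 kg/m³.
In steady level flight, lift balances weight: W = mg = 96.5 × 9.81 = 946.67 N.
Dynamic pressure q = 0.5 × 1.112 × 32.3² = 580.1 Pa.
CL = 2W/(ρv²S) = 2×946.67/(1.112×32.3²×1.61) = 1.014.
CD = 0.0399 + 0.0557 × 1.014² = 0.09713.
D = q·S·CD = 580.1 × 1.61 × 0.09713 = 90.71 N

D = 90.7 N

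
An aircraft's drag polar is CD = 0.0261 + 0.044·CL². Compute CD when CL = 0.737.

CD = 0.0261 + 0.044 × 0.737² = 0.0261 + 0.0239 = 0.05

CD = 0.05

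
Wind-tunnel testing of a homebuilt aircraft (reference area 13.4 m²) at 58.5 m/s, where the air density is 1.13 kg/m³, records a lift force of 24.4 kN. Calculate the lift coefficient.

From L = ½ρv²S·CL, rearranging gives CL = 2L/(ρv²S).
CL = 2 × 24400 / (1.13 × 58.5² × 13.4) = 0.942

CL = 0.942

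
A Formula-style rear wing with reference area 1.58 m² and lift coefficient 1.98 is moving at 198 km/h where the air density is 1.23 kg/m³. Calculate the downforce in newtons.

Convert speed: v = 198 km/h ÷ 3.6 = 55 m/s.
Dynamic pressure q = ½ρv² = ½ × 1.23 × 55² = 1860 Pa.
L = q·S·CL = 1860 × 1.58 × 1.98 = 5820 N ≈ 5.82 kN

L = 5820 N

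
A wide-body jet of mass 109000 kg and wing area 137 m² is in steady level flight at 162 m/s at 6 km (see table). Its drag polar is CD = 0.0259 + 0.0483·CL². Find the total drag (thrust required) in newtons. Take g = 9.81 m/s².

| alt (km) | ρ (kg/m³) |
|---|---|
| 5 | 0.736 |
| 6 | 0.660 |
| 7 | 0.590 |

At 6 km, from the table: ρ = 0.660 kg/m³.
In steady level flight, lift balances weight: W = mg = 109000 × 9.81 = 1.0693×10^6 N.
Dynamic pressure q = 0.5 × 0.66 × 162² = 8661 Pa.
CL = W/(q·S) = 1.0693×10^6 / (8661 × 137) = 0.9012.
CD = 0.0259 + 0.0483 × 0.9012² = 0.06513.
D = q·S·CD = 8661 × 137 × 0.06513 = 77280 N

D = 77300 N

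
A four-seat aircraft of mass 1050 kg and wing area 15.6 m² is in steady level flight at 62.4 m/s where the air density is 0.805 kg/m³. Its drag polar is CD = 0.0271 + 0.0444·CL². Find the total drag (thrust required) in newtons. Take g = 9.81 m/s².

D = 855 N

Level flight ⇒ L = W = m·g = 1050 × 9.81 = 10300 N.
q = ½ρv² = ½ × 0.805 × 62.4² = 1567 Pa.
CL = W/(q·S) = 10300 / (1567 × 15.6) = 0.4213.
CD = 0.0271 + 0.0444 × 0.4213² = 0.03498.
D = q·S·CD = 1567 × 15.6 × 0.03498 = 855.2 N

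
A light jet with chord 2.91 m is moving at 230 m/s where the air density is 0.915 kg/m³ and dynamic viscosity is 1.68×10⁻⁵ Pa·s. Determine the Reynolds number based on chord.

Re = 3.65×10^7

Re = ρ·v·c/μ = 0.915 × 230 × 2.91 / (1.68×10⁻⁵) = 3.65×10^7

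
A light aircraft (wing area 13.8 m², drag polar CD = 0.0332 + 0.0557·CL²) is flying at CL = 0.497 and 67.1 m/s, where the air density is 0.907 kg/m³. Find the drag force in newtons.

D = 1320 N

CD = 0.0332 + 0.0557 × 0.497² = 0.04696
D = ½ρv²S·CD = ½ × 0.907 × 67.1² × 13.8 × 0.04696 = 1320 N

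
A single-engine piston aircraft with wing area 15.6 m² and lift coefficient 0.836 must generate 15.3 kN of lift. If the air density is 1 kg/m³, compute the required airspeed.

v = 48.4 m/s

L = ½ρv²S·CL ⇒ v = √(2L/(ρ·S·CL))
v = √(2 × 15300 / (1 × 15.6 × 0.836)) = √2346 = 48.4 m/s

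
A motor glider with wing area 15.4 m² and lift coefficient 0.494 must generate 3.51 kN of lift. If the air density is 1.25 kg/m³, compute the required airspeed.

v = 27.2 m/s

L = ½ρv²S·CL ⇒ v = √(2L/(ρ·S·CL))
v = √(2 × 3510 / (1.25 × 15.4 × 0.494)) = √738.2 = 27.2 m/s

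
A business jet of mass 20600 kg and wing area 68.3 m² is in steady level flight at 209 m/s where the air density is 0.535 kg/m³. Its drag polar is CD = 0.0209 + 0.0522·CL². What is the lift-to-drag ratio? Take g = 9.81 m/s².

Level flight ⇒ L = W = m·g = 20600 × 9.81 = 2.0209×10^5 N.
Dynamic pressure q = 0.5 × 0.535 × 209² = 11680 Pa.
CL = W/(q·S) = 2.0209×10^5 / (11680 × 68.3) = 0.2532.
CD = 0.0209 + 0.0522 × 0.2532² = 0.02425.
L/D = CL/CD = 0.2532 / 0.02425 = 10.4

L/D = 10.4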